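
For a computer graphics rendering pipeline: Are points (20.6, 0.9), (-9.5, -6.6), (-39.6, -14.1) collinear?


Cross product: ((-9.5)-20.6)*((-14.1)-0.9) - ((-6.6)-0.9)*((-39.6)-20.6)
= 0

Yes, collinear


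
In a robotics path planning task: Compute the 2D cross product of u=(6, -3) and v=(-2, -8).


u x v = u_x*v_y - u_y*v_x = 6*(-8) - (-3)*(-2)
= (-48) - 6 = -54

-54


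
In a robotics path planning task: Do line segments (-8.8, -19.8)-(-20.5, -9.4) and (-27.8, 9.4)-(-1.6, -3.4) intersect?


Cross products: d1=-521.84, d2=-399.12, d3=-144.04, d4=-266.76
d1*d2 < 0 and d3*d4 < 0? no

No, they don't intersect


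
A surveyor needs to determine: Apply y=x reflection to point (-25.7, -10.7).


Reflection over y=x: (x,y) -> (y,x)
(-25.7, -10.7) -> (-10.7, -25.7)

(-10.7, -25.7)


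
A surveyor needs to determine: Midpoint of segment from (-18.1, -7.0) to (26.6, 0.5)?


M = (((-18.1)+26.6)/2, ((-7)+0.5)/2)
= (4.25, -3.25)

(4.25, -3.25)


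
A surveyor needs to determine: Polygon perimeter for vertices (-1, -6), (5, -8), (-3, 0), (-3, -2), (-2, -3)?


Sides: (-1, -6)->(5, -8): sqrt(40) = 6.324555, (5, -8)->(-3, 0): sqrt(128) = 11.313708, (-3, 0)->(-3, -2): sqrt(4) = 2, (-3, -2)->(-2, -3): sqrt(2) = 1.414214, (-2, -3)->(-1, -6): sqrt(10) = 3.162278
Sum = 24.214755
Perimeter = 24.2148

24.2148


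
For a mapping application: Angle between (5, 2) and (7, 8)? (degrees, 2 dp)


u.v = 51, |u| = sqrt(29) = 5.3852, |v| = sqrt(113) = 10.6301
cos(theta) = u.v/(|u||v|) = 51/sqrt(3277) = 0.890906
theta = acos(0.890906) = 27.01 degrees

27.01 degrees


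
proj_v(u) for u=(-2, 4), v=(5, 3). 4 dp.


u.v = 2, |v| = sqrt(34) = 5.831
Scalar projection = u.v / |v| = 2 / sqrt(34) = 0.343

0.343


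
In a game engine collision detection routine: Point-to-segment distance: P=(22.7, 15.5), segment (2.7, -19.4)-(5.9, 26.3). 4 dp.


Project P onto AB: t = 0.7904 (clamped to [0,1])
Closest point on segment: (5.2294, 16.7233)
Distance: 17.5134

17.5134


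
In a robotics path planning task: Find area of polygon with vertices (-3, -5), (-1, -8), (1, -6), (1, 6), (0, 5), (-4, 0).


Shoelace sum: ((-3)*(-8) - (-1)*(-5)) + ((-1)*(-6) - 1*(-8)) + (1*6 - 1*(-6)) + (1*5 - 0*6) + (0*0 - (-4)*5) + ((-4)*(-5) - (-3)*0)
= 90
Area = |90|/2 = 45

45


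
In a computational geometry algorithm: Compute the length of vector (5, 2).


|u| = sqrt(5^2 + 2^2) = sqrt(29) = 5.3852

5.3852


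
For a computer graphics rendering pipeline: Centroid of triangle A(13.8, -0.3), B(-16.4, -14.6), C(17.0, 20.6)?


Centroid = ((x_A+x_B+x_C)/3, (y_A+y_B+y_C)/3)
= ((13.8+(-16.4)+17)/3, ((-0.3)+(-14.6)+20.6)/3)
= (4.8, 1.9)

(4.8, 1.9)


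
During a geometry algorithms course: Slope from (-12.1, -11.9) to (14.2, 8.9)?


slope = (y2-y1)/(x2-x1) = (8.9-(-11.9))/(14.2-(-12.1)) = 20.8/26.3 = 0.7909

0.7909


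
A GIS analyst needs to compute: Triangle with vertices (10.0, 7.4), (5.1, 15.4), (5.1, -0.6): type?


Side lengths squared: AB^2=88.01, BC^2=256, CA^2=88.01
Sorted: [88.01, 88.01, 256]
By sides: Isosceles, By angles: Obtuse

Isosceles, Obtuse


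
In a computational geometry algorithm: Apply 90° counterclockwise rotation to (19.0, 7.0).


90° CCW: (x,y) -> (-y, x)
(19,7) -> (-7, 19)

(-7, 19)


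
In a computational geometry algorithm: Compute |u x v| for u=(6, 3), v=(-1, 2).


|u x v| = |6*2 - 3*(-1)|
= |12 - (-3)| = 15

15


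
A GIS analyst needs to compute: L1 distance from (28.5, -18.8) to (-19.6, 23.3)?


|28.5-(-19.6)| + |(-18.8)-23.3| = 48.1 + 42.1 = 90.2

90.2


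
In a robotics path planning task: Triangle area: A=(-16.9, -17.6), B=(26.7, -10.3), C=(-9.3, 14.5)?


Area = |x_A(y_B-y_C) + x_B(y_C-y_A) + x_C(y_A-y_B)|/2
= |419.12 + 857.07 + 67.89|/2
= 1344.08/2 = 672.04

672.04


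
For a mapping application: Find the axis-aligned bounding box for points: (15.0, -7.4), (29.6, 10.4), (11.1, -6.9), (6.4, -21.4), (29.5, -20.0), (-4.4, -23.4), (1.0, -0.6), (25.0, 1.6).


x range: [-4.4, 29.6]
y range: [-23.4, 10.4]
Bounding box: (-4.4,-23.4) to (29.6,10.4)

(-4.4,-23.4) to (29.6,10.4)


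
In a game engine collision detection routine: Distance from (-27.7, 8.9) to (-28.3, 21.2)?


dx=-0.6, dy=12.3
d^2 = (-0.6)^2 + 12.3^2 = 151.65
d = sqrt(151.65) = 12.3146

12.3146


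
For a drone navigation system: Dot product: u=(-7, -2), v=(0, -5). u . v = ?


u . v = u_x*v_x + u_y*v_y = (-7)*0 + (-2)*(-5)
= 0 + 10 = 10

10


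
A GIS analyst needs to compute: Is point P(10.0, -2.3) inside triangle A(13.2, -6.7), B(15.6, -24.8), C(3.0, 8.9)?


Cross products: AB x AP = -47.36, BC x BP = -94.78, CA x CP = -5.04
All same sign? yes

Yes, inside


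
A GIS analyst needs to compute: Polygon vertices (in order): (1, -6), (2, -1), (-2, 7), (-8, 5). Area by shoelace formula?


Shoelace sum: (1*(-1) - 2*(-6)) + (2*7 - (-2)*(-1)) + ((-2)*5 - (-8)*7) + ((-8)*(-6) - 1*5)
= 112
Area = |112|/2 = 56

56


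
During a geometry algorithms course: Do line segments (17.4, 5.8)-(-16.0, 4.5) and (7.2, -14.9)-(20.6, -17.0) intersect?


Cross products: d1=298.8, d2=211.24, d3=678.12, d4=765.68
d1*d2 < 0 and d3*d4 < 0? no

No, they don't intersect


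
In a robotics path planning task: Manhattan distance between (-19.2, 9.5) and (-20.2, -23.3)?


|(-19.2)-(-20.2)| + |9.5-(-23.3)| = 1 + 32.8 = 33.8

33.8


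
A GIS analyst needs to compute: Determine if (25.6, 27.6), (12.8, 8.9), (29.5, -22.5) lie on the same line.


Cross product: (12.8-25.6)*((-22.5)-27.6) - (8.9-27.6)*(29.5-25.6)
= 714.21

No, not collinear


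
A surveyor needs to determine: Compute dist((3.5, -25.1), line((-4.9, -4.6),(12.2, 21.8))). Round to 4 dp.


|cross product| = 572.31
|line direction| = sqrt(989.37) = 31.4543
Distance = 572.31/sqrt(989.37) = 18.195

18.195


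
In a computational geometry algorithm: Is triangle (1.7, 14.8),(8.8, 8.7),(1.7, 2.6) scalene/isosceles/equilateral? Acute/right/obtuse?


Side lengths squared: AB^2=87.62, BC^2=87.62, CA^2=148.84
Sorted: [87.62, 87.62, 148.84]
By sides: Isosceles, By angles: Acute

Isosceles, Acute


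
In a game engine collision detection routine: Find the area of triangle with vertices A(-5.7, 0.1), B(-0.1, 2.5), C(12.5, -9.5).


Area = |x_A(y_B-y_C) + x_B(y_C-y_A) + x_C(y_A-y_B)|/2
= |(-68.4) + 0.96 + (-30)|/2
= 97.44/2 = 48.72

48.72


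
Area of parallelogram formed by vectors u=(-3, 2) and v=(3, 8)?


|u x v| = |(-3)*8 - 2*3|
= |(-24) - 6| = 30

30


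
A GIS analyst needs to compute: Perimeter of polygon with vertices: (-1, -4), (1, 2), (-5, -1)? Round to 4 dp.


Sides: (-1, -4)->(1, 2): sqrt(40) = 6.324555, (1, 2)->(-5, -1): sqrt(45) = 6.708204, (-5, -1)->(-1, -4): sqrt(25) = 5
Sum = 18.032759
Perimeter = 18.0328

18.0328


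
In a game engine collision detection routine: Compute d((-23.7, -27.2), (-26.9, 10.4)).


dx=-3.2, dy=37.6
d^2 = (-3.2)^2 + 37.6^2 = 1424
d = sqrt(1424) = 37.7359

37.7359


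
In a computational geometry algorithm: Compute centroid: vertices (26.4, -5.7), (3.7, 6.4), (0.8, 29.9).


Centroid = ((x_A+x_B+x_C)/3, (y_A+y_B+y_C)/3)
= ((26.4+3.7+0.8)/3, ((-5.7)+6.4+29.9)/3)
= (10.3, 10.2)

(10.3, 10.2)


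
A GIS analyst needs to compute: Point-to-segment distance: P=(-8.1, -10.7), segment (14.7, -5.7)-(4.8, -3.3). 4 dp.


Project P onto AB: t = 1 (clamped to [0,1])
Closest point on segment: (4.8, -3.3)
Distance: 14.8718

14.8718


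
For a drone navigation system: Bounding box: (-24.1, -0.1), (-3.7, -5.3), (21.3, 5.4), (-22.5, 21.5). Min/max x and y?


x range: [-24.1, 21.3]
y range: [-5.3, 21.5]
Bounding box: (-24.1,-5.3) to (21.3,21.5)

(-24.1,-5.3) to (21.3,21.5)


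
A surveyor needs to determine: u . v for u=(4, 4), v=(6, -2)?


u . v = u_x*v_x + u_y*v_y = 4*6 + 4*(-2)
= 24 + (-8) = 16

16


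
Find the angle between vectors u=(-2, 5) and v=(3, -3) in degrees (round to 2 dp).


u.v = -21, |u| = sqrt(29) = 5.3852, |v| = sqrt(18) = 4.2426
cos(theta) = u.v/(|u||v|) = -21/sqrt(522) = -0.919145
theta = acos(-0.919145) = 156.8 degrees

156.8 degrees


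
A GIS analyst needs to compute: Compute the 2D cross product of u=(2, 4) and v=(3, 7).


u x v = u_x*v_y - u_y*v_x = 2*7 - 4*3
= 14 - 12 = 2

2


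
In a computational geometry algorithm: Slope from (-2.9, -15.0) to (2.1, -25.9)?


slope = (y2-y1)/(x2-x1) = ((-25.9)-(-15))/(2.1-(-2.9)) = (-10.9)/5 = -2.18

-2.18


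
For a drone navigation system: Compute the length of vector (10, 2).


|u| = sqrt(10^2 + 2^2) = sqrt(104) = 10.198

10.198


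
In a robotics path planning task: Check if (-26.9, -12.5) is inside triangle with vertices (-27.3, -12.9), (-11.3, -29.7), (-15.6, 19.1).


Cross products: AB x AP = 13.12, BC x BP = 687.32, CA x CP = 8.12
All same sign? yes

Yes, inside


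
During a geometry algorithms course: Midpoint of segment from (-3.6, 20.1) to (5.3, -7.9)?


M = (((-3.6)+5.3)/2, (20.1+(-7.9))/2)
= (0.85, 6.1)

(0.85, 6.1)


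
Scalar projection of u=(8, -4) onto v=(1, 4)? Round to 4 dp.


u.v = -8, |v| = sqrt(17) = 4.1231
Scalar projection = u.v / |v| = -8 / sqrt(17) = -1.9403

-1.9403


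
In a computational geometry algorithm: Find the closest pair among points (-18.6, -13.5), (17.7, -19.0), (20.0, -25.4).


d(P0,P1) = 36.7143, d(P0,P2) = 40.3927, d(P1,P2) = 6.8007
Closest: P1 and P2

Closest pair: (17.7, -19.0) and (20.0, -25.4), distance = 6.8007


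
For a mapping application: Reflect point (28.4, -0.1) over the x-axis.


Reflection over x-axis: (x,y) -> (x,-y)
(28.4, -0.1) -> (28.4, 0.1)

(28.4, 0.1)


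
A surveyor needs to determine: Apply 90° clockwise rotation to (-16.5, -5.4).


90° CW: (x,y) -> (y, -x)
(-16.5,-5.4) -> (-5.4, 16.5)

(-5.4, 16.5)


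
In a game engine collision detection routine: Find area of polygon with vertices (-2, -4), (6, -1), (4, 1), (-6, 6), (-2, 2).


Shoelace sum: ((-2)*(-1) - 6*(-4)) + (6*1 - 4*(-1)) + (4*6 - (-6)*1) + ((-6)*2 - (-2)*6) + ((-2)*(-4) - (-2)*2)
= 78
Area = |78|/2 = 39

39


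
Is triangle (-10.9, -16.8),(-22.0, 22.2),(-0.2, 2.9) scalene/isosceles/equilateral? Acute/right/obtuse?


Side lengths squared: AB^2=1644.21, BC^2=847.73, CA^2=502.58
Sorted: [502.58, 847.73, 1644.21]
By sides: Scalene, By angles: Obtuse

Scalene, Obtuse


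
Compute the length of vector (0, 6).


|u| = sqrt(0^2 + 6^2) = sqrt(36) = 6

6


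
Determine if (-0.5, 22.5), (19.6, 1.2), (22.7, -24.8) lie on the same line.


Cross product: (19.6-(-0.5))*((-24.8)-22.5) - (1.2-22.5)*(22.7-(-0.5))
= -456.57

No, not collinear


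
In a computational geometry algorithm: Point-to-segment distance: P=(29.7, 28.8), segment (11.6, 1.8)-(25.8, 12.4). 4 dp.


Project P onto AB: t = 1 (clamped to [0,1])
Closest point on segment: (25.8, 12.4)
Distance: 16.8573

16.8573


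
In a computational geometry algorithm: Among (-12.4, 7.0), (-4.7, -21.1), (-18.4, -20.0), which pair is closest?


d(P0,P1) = 29.1359, d(P0,P2) = 27.6586, d(P1,P2) = 13.7441
Closest: P1 and P2

Closest pair: (-4.7, -21.1) and (-18.4, -20.0), distance = 13.7441


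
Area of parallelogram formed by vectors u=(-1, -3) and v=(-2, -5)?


|u x v| = |(-1)*(-5) - (-3)*(-2)|
= |5 - 6| = 1

1


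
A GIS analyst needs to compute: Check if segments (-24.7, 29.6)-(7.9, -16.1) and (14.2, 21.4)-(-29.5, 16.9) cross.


Cross products: d1=-533.39, d2=1610.4, d3=1510.41, d4=-633.38
d1*d2 < 0 and d3*d4 < 0? yes

Yes, they intersect


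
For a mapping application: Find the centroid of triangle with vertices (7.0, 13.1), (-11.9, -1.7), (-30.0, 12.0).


Centroid = ((x_A+x_B+x_C)/3, (y_A+y_B+y_C)/3)
= ((7+(-11.9)+(-30))/3, (13.1+(-1.7)+12)/3)
= (-11.6333, 7.8)

(-11.6333, 7.8)


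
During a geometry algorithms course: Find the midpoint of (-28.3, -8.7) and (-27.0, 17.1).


M = (((-28.3)+(-27))/2, ((-8.7)+17.1)/2)
= (-27.65, 4.2)

(-27.65, 4.2)


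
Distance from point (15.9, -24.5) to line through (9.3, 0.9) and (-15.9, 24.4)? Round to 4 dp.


|cross product| = 484.98
|line direction| = sqrt(1187.29) = 34.4571
Distance = 484.98/sqrt(1187.29) = 14.0749

14.0749


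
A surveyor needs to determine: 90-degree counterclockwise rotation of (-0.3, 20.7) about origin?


90° CCW: (x,y) -> (-y, x)
(-0.3,20.7) -> (-20.7, -0.3)

(-20.7, -0.3)


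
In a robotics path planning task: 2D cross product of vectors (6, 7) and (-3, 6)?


u x v = u_x*v_y - u_y*v_x = 6*6 - 7*(-3)
= 36 - (-21) = 57

57


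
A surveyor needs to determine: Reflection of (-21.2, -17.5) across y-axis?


Reflection over y-axis: (x,y) -> (-x,y)
(-21.2, -17.5) -> (21.2, -17.5)

(21.2, -17.5)


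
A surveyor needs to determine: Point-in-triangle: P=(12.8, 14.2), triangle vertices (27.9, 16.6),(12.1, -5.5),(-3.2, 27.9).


Cross products: AB x AP = -295.79, BC x BP = -324.79, CA x CP = -245.27
All same sign? yes

Yes, inside


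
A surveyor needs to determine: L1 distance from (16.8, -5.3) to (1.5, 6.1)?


|16.8-1.5| + |(-5.3)-6.1| = 15.3 + 11.4 = 26.7

26.7


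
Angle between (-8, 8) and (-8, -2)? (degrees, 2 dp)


u.v = 48, |u| = sqrt(128) = 11.3137, |v| = sqrt(68) = 8.2462
cos(theta) = u.v/(|u||v|) = 48/sqrt(8704) = 0.514496
theta = acos(0.514496) = 59.04 degrees

59.04 degrees


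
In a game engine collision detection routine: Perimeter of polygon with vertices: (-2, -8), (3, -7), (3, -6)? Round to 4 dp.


Sides: (-2, -8)->(3, -7): sqrt(26) = 5.09902, (3, -7)->(3, -6): sqrt(1) = 1, (3, -6)->(-2, -8): sqrt(29) = 5.385165
Sum = 11.484185
Perimeter = 11.4842

11.4842


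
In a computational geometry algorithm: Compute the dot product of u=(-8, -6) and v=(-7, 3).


u . v = u_x*v_x + u_y*v_y = (-8)*(-7) + (-6)*3
= 56 + (-18) = 38

38


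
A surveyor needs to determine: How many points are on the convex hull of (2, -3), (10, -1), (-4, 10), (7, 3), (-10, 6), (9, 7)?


Convex hull vertices (CCW): (-10, 6), (2, -3), (10, -1), (9, 7), (-4, 10)
Count = 5

5


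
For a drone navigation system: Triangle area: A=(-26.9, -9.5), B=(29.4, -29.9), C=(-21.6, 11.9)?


Area = |x_A(y_B-y_C) + x_B(y_C-y_A) + x_C(y_A-y_B)|/2
= |1124.42 + 629.16 + (-440.64)|/2
= 1312.94/2 = 656.47

656.47


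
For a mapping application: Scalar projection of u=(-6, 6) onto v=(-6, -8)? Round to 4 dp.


u.v = -12, |v| = sqrt(100) = 10
Scalar projection = u.v / |v| = -12 / sqrt(100) = -1.2

-1.2


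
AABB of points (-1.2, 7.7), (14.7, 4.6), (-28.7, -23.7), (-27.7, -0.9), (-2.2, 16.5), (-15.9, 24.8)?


x range: [-28.7, 14.7]
y range: [-23.7, 24.8]
Bounding box: (-28.7,-23.7) to (14.7,24.8)

(-28.7,-23.7) to (14.7,24.8)


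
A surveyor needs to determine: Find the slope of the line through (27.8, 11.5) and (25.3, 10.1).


slope = (y2-y1)/(x2-x1) = (10.1-11.5)/(25.3-27.8) = (-1.4)/(-2.5) = 0.56

0.56


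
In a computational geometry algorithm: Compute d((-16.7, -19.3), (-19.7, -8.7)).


dx=-3, dy=10.6
d^2 = (-3)^2 + 10.6^2 = 121.36
d = sqrt(121.36) = 11.0164

11.0164


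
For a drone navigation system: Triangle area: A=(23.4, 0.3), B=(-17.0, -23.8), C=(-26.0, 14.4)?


Area = |x_A(y_B-y_C) + x_B(y_C-y_A) + x_C(y_A-y_B)|/2
= |(-893.88) + (-239.7) + (-626.6)|/2
= 1760.18/2 = 880.09

880.09


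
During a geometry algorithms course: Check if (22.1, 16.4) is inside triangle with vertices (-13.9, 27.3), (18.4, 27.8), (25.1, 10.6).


Cross products: AB x AP = -370.07, BC x BP = -12.74, CA x CP = -176.1
All same sign? yes

Yes, inside


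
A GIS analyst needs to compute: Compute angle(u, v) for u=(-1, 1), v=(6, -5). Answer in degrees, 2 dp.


u.v = -11, |u| = sqrt(2) = 1.4142, |v| = sqrt(61) = 7.8102
cos(theta) = u.v/(|u||v|) = -11/sqrt(122) = -0.995893
theta = acos(-0.995893) = 174.81 degrees

174.81 degrees


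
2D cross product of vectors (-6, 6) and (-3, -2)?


u x v = u_x*v_y - u_y*v_x = (-6)*(-2) - 6*(-3)
= 12 - (-18) = 30

30


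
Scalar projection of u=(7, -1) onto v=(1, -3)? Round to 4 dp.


u.v = 10, |v| = sqrt(10) = 3.1623
Scalar projection = u.v / |v| = 10 / sqrt(10) = 3.1623

3.1623


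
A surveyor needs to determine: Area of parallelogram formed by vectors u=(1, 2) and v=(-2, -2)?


|u x v| = |1*(-2) - 2*(-2)|
= |(-2) - (-4)| = 2

2


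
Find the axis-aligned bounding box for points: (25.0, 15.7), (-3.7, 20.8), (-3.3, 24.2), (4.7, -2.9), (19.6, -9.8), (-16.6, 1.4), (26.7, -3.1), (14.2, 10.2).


x range: [-16.6, 26.7]
y range: [-9.8, 24.2]
Bounding box: (-16.6,-9.8) to (26.7,24.2)

(-16.6,-9.8) to (26.7,24.2)


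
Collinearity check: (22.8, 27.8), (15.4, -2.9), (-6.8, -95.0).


Cross product: (15.4-22.8)*((-95)-27.8) - ((-2.9)-27.8)*((-6.8)-22.8)
= 0

Yes, collinear


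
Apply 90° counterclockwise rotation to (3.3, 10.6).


90° CCW: (x,y) -> (-y, x)
(3.3,10.6) -> (-10.6, 3.3)

(-10.6, 3.3)


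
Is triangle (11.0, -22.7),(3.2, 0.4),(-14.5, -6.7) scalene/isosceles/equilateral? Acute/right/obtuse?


Side lengths squared: AB^2=594.45, BC^2=363.7, CA^2=906.25
Sorted: [363.7, 594.45, 906.25]
By sides: Scalene, By angles: Acute

Scalene, Acute


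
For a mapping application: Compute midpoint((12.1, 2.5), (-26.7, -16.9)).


M = ((12.1+(-26.7))/2, (2.5+(-16.9))/2)
= (-7.3, -7.2)

(-7.3, -7.2)


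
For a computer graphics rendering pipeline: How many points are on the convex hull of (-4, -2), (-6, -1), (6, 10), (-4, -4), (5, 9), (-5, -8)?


Convex hull vertices (CCW): (-6, -1), (-5, -8), (6, 10)
Count = 3

3


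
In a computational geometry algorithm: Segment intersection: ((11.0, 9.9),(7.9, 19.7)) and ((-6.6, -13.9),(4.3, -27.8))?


Cross products: d1=504.06, d2=567.79, d3=246.26, d4=182.53
d1*d2 < 0 and d3*d4 < 0? no

No, they don't intersect


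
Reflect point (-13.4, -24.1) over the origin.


Reflection over origin: (x,y) -> (-x,-y)
(-13.4, -24.1) -> (13.4, 24.1)

(13.4, 24.1)


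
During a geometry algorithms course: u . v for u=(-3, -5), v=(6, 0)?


u . v = u_x*v_x + u_y*v_y = (-3)*6 + (-5)*0
= (-18) + 0 = -18

-18


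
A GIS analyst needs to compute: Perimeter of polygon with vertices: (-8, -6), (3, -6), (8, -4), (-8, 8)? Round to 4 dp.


Sides: (-8, -6)->(3, -6): sqrt(121) = 11, (3, -6)->(8, -4): sqrt(29) = 5.385165, (8, -4)->(-8, 8): sqrt(400) = 20, (-8, 8)->(-8, -6): sqrt(196) = 14
Sum = 50.385165
Perimeter = 50.3852

50.3852


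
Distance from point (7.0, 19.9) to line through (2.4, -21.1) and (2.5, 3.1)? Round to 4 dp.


|cross product| = 107.22
|line direction| = sqrt(585.65) = 24.2002
Distance = 107.22/sqrt(585.65) = 4.4305

4.4305


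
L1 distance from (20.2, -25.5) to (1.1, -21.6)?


|20.2-1.1| + |(-25.5)-(-21.6)| = 19.1 + 3.9 = 23

23


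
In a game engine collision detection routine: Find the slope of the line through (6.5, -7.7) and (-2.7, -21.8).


slope = (y2-y1)/(x2-x1) = ((-21.8)-(-7.7))/((-2.7)-6.5) = (-14.1)/(-9.2) = 1.5326

1.5326


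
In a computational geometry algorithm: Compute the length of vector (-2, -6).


|u| = sqrt((-2)^2 + (-6)^2) = sqrt(40) = 6.3246

6.3246


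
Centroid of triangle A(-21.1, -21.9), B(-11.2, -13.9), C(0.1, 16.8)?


Centroid = ((x_A+x_B+x_C)/3, (y_A+y_B+y_C)/3)
= (((-21.1)+(-11.2)+0.1)/3, ((-21.9)+(-13.9)+16.8)/3)
= (-10.7333, -6.3333)

(-10.7333, -6.3333)


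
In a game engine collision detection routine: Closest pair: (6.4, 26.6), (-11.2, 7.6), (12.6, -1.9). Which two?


d(P0,P1) = 25.899, d(P0,P2) = 29.1666, d(P1,P2) = 25.626
Closest: P1 and P2

Closest pair: (-11.2, 7.6) and (12.6, -1.9), distance = 25.626


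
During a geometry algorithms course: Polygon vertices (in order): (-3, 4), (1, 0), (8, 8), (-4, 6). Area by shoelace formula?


Shoelace sum: ((-3)*0 - 1*4) + (1*8 - 8*0) + (8*6 - (-4)*8) + ((-4)*4 - (-3)*6)
= 86
Area = |86|/2 = 43

43


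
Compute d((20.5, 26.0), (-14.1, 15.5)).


dx=-34.6, dy=-10.5
d^2 = (-34.6)^2 + (-10.5)^2 = 1307.41
d = sqrt(1307.41) = 36.1581

36.1581


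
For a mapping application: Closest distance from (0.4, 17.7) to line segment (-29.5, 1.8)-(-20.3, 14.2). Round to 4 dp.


Project P onto AB: t = 1 (clamped to [0,1])
Closest point on segment: (-20.3, 14.2)
Distance: 20.9938

20.9938


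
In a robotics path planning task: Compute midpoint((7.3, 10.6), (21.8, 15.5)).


M = ((7.3+21.8)/2, (10.6+15.5)/2)
= (14.55, 13.05)

(14.55, 13.05)


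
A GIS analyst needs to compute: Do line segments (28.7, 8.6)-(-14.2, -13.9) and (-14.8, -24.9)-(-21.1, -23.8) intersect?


Cross products: d1=-258.9, d2=-69.96, d3=458.4, d4=269.46
d1*d2 < 0 and d3*d4 < 0? no

No, they don't intersect


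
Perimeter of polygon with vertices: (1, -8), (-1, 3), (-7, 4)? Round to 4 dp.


Sides: (1, -8)->(-1, 3): sqrt(125) = 11.18034, (-1, 3)->(-7, 4): sqrt(37) = 6.082763, (-7, 4)->(1, -8): sqrt(208) = 14.422205
Sum = 31.685308
Perimeter = 31.6853

31.6853


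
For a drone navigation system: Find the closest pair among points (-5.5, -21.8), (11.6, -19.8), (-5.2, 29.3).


d(P0,P1) = 17.2166, d(P0,P2) = 51.1009, d(P1,P2) = 51.8946
Closest: P0 and P1

Closest pair: (-5.5, -21.8) and (11.6, -19.8), distance = 17.2166


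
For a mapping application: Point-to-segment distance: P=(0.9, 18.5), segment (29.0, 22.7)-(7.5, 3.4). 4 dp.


Project P onto AB: t = 0.8209 (clamped to [0,1])
Closest point on segment: (11.3514, 6.8573)
Distance: 15.6456

15.6456


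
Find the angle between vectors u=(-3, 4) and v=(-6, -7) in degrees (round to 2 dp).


u.v = -10, |u| = sqrt(25) = 5, |v| = sqrt(85) = 9.2195
cos(theta) = u.v/(|u||v|) = -10/sqrt(2125) = -0.21693
theta = acos(-0.21693) = 102.53 degrees

102.53 degrees


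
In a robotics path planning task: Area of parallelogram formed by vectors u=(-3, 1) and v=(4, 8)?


|u x v| = |(-3)*8 - 1*4|
= |(-24) - 4| = 28

28


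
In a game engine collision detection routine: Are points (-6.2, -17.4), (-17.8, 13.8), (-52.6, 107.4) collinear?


Cross product: ((-17.8)-(-6.2))*(107.4-(-17.4)) - (13.8-(-17.4))*((-52.6)-(-6.2))
= 0

Yes, collinear


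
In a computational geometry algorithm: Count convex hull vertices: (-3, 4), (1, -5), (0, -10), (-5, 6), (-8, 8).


Convex hull vertices (CCW): (-8, 8), (0, -10), (1, -5), (-3, 4), (-5, 6)
Count = 5

5


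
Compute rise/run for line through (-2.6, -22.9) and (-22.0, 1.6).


slope = (y2-y1)/(x2-x1) = (1.6-(-22.9))/((-22)-(-2.6)) = 24.5/(-19.4) = -1.2629

-1.2629


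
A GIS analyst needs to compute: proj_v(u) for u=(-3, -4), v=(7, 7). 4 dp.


u.v = -49, |v| = sqrt(98) = 9.8995
Scalar projection = u.v / |v| = -49 / sqrt(98) = -4.9497

-4.9497


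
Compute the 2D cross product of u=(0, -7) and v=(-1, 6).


u x v = u_x*v_y - u_y*v_x = 0*6 - (-7)*(-1)
= 0 - 7 = -7

-7


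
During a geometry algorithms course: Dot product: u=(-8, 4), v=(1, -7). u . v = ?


u . v = u_x*v_x + u_y*v_y = (-8)*1 + 4*(-7)
= (-8) + (-28) = -36

-36


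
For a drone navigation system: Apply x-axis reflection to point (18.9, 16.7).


Reflection over x-axis: (x,y) -> (x,-y)
(18.9, 16.7) -> (18.9, -16.7)

(18.9, -16.7)


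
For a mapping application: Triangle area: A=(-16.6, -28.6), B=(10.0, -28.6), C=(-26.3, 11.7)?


Area = |x_A(y_B-y_C) + x_B(y_C-y_A) + x_C(y_A-y_B)|/2
= |668.98 + 403 + 0|/2
= 1071.98/2 = 535.99

535.99


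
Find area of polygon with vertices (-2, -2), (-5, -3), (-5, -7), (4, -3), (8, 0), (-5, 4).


Shoelace sum: ((-2)*(-3) - (-5)*(-2)) + ((-5)*(-7) - (-5)*(-3)) + ((-5)*(-3) - 4*(-7)) + (4*0 - 8*(-3)) + (8*4 - (-5)*0) + ((-5)*(-2) - (-2)*4)
= 133
Area = |133|/2 = 66.5

66.5


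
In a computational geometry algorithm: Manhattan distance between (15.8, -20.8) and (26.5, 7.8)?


|15.8-26.5| + |(-20.8)-7.8| = 10.7 + 28.6 = 39.3

39.3


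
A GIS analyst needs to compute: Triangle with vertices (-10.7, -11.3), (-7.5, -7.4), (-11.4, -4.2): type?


Side lengths squared: AB^2=25.45, BC^2=25.45, CA^2=50.9
Sorted: [25.45, 25.45, 50.9]
By sides: Isosceles, By angles: Right

Isosceles, Right


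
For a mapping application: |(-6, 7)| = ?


|u| = sqrt((-6)^2 + 7^2) = sqrt(85) = 9.2195

9.2195


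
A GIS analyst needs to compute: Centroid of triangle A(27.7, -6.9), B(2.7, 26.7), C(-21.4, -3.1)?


Centroid = ((x_A+x_B+x_C)/3, (y_A+y_B+y_C)/3)
= ((27.7+2.7+(-21.4))/3, ((-6.9)+26.7+(-3.1))/3)
= (3, 5.5667)

(3, 5.5667)


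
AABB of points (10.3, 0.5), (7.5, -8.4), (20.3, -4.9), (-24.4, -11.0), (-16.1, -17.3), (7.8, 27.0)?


x range: [-24.4, 20.3]
y range: [-17.3, 27]
Bounding box: (-24.4,-17.3) to (20.3,27)

(-24.4,-17.3) to (20.3,27)


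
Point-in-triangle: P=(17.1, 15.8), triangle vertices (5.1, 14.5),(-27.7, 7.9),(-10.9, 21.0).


Cross products: AB x AP = 36.56, BC x BP = -454.16, CA x CP = 98.8
All same sign? no

No, outside


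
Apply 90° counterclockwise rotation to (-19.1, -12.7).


90° CCW: (x,y) -> (-y, x)
(-19.1,-12.7) -> (12.7, -19.1)

(12.7, -19.1)


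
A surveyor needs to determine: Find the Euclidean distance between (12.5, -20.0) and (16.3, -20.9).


dx=3.8, dy=-0.9
d^2 = 3.8^2 + (-0.9)^2 = 15.25
d = sqrt(15.25) = 3.9051

3.9051


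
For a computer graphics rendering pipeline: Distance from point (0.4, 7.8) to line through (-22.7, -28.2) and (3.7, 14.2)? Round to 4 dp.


|cross product| = 29.04
|line direction| = sqrt(2494.72) = 49.9472
Distance = 29.04/sqrt(2494.72) = 0.5814

0.5814


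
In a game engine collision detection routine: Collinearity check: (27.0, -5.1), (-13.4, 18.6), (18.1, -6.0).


Cross product: ((-13.4)-27)*((-6)-(-5.1)) - (18.6-(-5.1))*(18.1-27)
= 247.29

No, not collinear


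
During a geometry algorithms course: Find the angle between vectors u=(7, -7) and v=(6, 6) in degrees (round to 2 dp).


u.v = 0, |u| = sqrt(98) = 9.8995, |v| = sqrt(72) = 8.4853
cos(theta) = u.v/(|u||v|) = 0/sqrt(7056) = 0
theta = acos(0) = 90 degrees

90 degrees


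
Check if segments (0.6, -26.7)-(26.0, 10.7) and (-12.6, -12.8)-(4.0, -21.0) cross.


Cross products: d1=-122.5, d2=706.62, d3=846.74, d4=17.62
d1*d2 < 0 and d3*d4 < 0? no

No, they don't intersect


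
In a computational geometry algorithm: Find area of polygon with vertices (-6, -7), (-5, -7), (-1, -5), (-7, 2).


Shoelace sum: ((-6)*(-7) - (-5)*(-7)) + ((-5)*(-5) - (-1)*(-7)) + ((-1)*2 - (-7)*(-5)) + ((-7)*(-7) - (-6)*2)
= 49
Area = |49|/2 = 24.5

24.5


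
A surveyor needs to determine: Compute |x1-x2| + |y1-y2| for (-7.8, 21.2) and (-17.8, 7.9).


|(-7.8)-(-17.8)| + |21.2-7.9| = 10 + 13.3 = 23.3

23.3


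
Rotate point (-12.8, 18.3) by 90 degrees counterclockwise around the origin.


90° CCW: (x,y) -> (-y, x)
(-12.8,18.3) -> (-18.3, -12.8)

(-18.3, -12.8)


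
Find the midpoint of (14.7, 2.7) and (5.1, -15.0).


M = ((14.7+5.1)/2, (2.7+(-15))/2)
= (9.9, -6.15)

(9.9, -6.15)


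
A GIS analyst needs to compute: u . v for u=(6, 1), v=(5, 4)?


u . v = u_x*v_x + u_y*v_y = 6*5 + 1*4
= 30 + 4 = 34

34


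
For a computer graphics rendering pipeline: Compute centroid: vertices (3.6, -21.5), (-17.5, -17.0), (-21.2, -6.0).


Centroid = ((x_A+x_B+x_C)/3, (y_A+y_B+y_C)/3)
= ((3.6+(-17.5)+(-21.2))/3, ((-21.5)+(-17)+(-6))/3)
= (-11.7, -14.8333)

(-11.7, -14.8333)


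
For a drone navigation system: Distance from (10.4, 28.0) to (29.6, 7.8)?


dx=19.2, dy=-20.2
d^2 = 19.2^2 + (-20.2)^2 = 776.68
d = sqrt(776.68) = 27.869

27.869


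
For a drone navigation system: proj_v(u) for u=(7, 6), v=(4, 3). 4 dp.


u.v = 46, |v| = sqrt(25) = 5
Scalar projection = u.v / |v| = 46 / sqrt(25) = 9.2

9.2


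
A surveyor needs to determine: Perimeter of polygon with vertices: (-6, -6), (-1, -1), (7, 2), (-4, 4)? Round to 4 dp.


Sides: (-6, -6)->(-1, -1): sqrt(50) = 7.071068, (-1, -1)->(7, 2): sqrt(73) = 8.544004, (7, 2)->(-4, 4): sqrt(125) = 11.18034, (-4, 4)->(-6, -6): sqrt(104) = 10.198039
Sum = 36.993451
Perimeter = 36.9935

36.9935


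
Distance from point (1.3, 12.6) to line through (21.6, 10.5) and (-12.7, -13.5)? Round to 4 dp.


|cross product| = 559.23
|line direction| = sqrt(1752.49) = 41.8628
Distance = 559.23/sqrt(1752.49) = 13.3587

13.3587


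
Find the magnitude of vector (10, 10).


|u| = sqrt(10^2 + 10^2) = sqrt(200) = 14.1421

14.1421


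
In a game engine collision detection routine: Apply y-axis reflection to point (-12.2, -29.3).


Reflection over y-axis: (x,y) -> (-x,y)
(-12.2, -29.3) -> (12.2, -29.3)

(12.2, -29.3)


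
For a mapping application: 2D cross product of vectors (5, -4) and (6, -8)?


u x v = u_x*v_y - u_y*v_x = 5*(-8) - (-4)*6
= (-40) - (-24) = -16

-16


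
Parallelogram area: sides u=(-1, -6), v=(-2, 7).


|u x v| = |(-1)*7 - (-6)*(-2)|
= |(-7) - 12| = 19

19


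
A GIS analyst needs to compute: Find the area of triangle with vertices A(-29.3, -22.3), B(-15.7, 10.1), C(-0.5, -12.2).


Area = |x_A(y_B-y_C) + x_B(y_C-y_A) + x_C(y_A-y_B)|/2
= |(-653.39) + (-158.57) + 16.2|/2
= 795.76/2 = 397.88

397.88


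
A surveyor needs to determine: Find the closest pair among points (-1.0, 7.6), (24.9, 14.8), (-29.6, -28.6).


d(P0,P1) = 26.8822, d(P0,P2) = 46.1346, d(P1,P2) = 69.6693
Closest: P0 and P1

Closest pair: (-1.0, 7.6) and (24.9, 14.8), distance = 26.8822


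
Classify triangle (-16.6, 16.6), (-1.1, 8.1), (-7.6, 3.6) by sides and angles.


Side lengths squared: AB^2=312.5, BC^2=62.5, CA^2=250
Sorted: [62.5, 250, 312.5]
By sides: Scalene, By angles: Right

Scalene, Right


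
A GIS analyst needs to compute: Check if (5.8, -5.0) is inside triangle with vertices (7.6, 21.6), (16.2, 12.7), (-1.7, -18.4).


Cross products: AB x AP = -244.78, BC x BP = -6.61, CA x CP = -175.38
All same sign? yes

Yes, inside


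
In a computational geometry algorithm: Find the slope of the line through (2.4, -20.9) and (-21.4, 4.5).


slope = (y2-y1)/(x2-x1) = (4.5-(-20.9))/((-21.4)-2.4) = 25.4/(-23.8) = -1.0672

-1.0672


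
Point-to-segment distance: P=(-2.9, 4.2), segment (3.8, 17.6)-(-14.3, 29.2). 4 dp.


Project P onto AB: t = 0 (clamped to [0,1])
Closest point on segment: (3.8, 17.6)
Distance: 14.9817

14.9817


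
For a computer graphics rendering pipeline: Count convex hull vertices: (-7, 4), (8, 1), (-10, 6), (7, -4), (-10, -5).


Convex hull vertices (CCW): (-10, -5), (7, -4), (8, 1), (-10, 6)
Count = 4

4


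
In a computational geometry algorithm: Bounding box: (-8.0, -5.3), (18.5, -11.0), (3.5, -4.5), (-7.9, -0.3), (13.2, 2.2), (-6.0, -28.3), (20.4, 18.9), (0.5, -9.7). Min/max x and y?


x range: [-8, 20.4]
y range: [-28.3, 18.9]
Bounding box: (-8,-28.3) to (20.4,18.9)

(-8,-28.3) to (20.4,18.9)


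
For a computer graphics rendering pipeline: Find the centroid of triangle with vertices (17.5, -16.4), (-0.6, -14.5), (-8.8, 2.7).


Centroid = ((x_A+x_B+x_C)/3, (y_A+y_B+y_C)/3)
= ((17.5+(-0.6)+(-8.8))/3, ((-16.4)+(-14.5)+2.7)/3)
= (2.7, -9.4)

(2.7, -9.4)


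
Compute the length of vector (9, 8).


|u| = sqrt(9^2 + 8^2) = sqrt(145) = 12.0416

12.0416


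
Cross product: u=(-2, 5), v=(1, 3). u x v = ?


u x v = u_x*v_y - u_y*v_x = (-2)*3 - 5*1
= (-6) - 5 = -11

-11


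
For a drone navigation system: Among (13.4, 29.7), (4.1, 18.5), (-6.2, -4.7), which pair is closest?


d(P0,P1) = 14.5578, d(P0,P2) = 39.5919, d(P1,P2) = 25.3837
Closest: P0 and P1

Closest pair: (13.4, 29.7) and (4.1, 18.5), distance = 14.5578


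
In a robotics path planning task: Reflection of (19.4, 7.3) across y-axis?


Reflection over y-axis: (x,y) -> (-x,y)
(19.4, 7.3) -> (-19.4, 7.3)

(-19.4, 7.3)


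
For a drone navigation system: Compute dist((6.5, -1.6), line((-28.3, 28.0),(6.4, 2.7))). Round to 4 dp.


|cross product| = 146.68
|line direction| = sqrt(1844.18) = 42.9439
Distance = 146.68/sqrt(1844.18) = 3.4156

3.4156


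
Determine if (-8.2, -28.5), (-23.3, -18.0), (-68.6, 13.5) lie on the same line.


Cross product: ((-23.3)-(-8.2))*(13.5-(-28.5)) - ((-18)-(-28.5))*((-68.6)-(-8.2))
= 0

Yes, collinear


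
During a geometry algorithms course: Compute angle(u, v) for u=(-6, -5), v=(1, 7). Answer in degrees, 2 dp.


u.v = -41, |u| = sqrt(61) = 7.8102, |v| = sqrt(50) = 7.0711
cos(theta) = u.v/(|u||v|) = -41/sqrt(3050) = -0.742393
theta = acos(-0.742393) = 137.94 degrees

137.94 degrees


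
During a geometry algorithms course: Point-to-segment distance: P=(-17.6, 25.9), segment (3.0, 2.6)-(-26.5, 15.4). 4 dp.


Project P onto AB: t = 0.8761 (clamped to [0,1])
Closest point on segment: (-22.8442, 13.8138)
Distance: 13.1749

13.1749


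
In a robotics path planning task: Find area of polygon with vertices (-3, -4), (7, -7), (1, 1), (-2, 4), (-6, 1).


Shoelace sum: ((-3)*(-7) - 7*(-4)) + (7*1 - 1*(-7)) + (1*4 - (-2)*1) + ((-2)*1 - (-6)*4) + ((-6)*(-4) - (-3)*1)
= 118
Area = |118|/2 = 59

59


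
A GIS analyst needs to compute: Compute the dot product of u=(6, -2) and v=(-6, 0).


u . v = u_x*v_x + u_y*v_y = 6*(-6) + (-2)*0
= (-36) + 0 = -36

-36


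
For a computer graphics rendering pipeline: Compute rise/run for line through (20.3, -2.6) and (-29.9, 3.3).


slope = (y2-y1)/(x2-x1) = (3.3-(-2.6))/((-29.9)-20.3) = 5.9/(-50.2) = -0.1175

-0.1175


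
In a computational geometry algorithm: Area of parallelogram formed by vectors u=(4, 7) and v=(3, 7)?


|u x v| = |4*7 - 7*3|
= |28 - 21| = 7

7


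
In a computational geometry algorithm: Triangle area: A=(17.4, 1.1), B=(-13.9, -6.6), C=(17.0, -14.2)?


Area = |x_A(y_B-y_C) + x_B(y_C-y_A) + x_C(y_A-y_B)|/2
= |132.24 + 212.67 + 130.9|/2
= 475.81/2 = 237.905

237.905


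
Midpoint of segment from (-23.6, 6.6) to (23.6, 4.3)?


M = (((-23.6)+23.6)/2, (6.6+4.3)/2)
= (0, 5.45)

(0, 5.45)


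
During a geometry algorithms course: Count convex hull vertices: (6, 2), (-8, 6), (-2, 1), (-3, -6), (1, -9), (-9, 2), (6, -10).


Convex hull vertices (CCW): (-9, 2), (-3, -6), (1, -9), (6, -10), (6, 2), (-8, 6)
Count = 6

6


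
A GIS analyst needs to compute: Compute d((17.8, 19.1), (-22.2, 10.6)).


dx=-40, dy=-8.5
d^2 = (-40)^2 + (-8.5)^2 = 1672.25
d = sqrt(1672.25) = 40.8932

40.8932


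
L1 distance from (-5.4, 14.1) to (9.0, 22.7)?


|(-5.4)-9| + |14.1-22.7| = 14.4 + 8.6 = 23

23


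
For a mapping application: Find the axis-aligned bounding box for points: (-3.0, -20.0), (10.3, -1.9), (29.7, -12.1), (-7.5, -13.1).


x range: [-7.5, 29.7]
y range: [-20, -1.9]
Bounding box: (-7.5,-20) to (29.7,-1.9)

(-7.5,-20) to (29.7,-1.9)


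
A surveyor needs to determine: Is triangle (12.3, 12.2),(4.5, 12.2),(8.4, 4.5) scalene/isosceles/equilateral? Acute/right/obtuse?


Side lengths squared: AB^2=60.84, BC^2=74.5, CA^2=74.5
Sorted: [60.84, 74.5, 74.5]
By sides: Isosceles, By angles: Acute

Isosceles, Acute


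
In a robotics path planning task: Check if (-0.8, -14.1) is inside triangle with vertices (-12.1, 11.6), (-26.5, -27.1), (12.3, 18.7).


Cross products: AB x AP = 807.39, BC x BP = -672.66, CA x CP = 707.31
All same sign? no

No, outside


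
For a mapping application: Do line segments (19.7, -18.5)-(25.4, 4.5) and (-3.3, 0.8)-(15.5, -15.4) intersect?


Cross products: d1=9.76, d2=534.5, d3=639.01, d4=114.27
d1*d2 < 0 and d3*d4 < 0? no

No, they don't intersect


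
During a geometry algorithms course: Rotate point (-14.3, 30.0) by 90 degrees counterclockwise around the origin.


90° CCW: (x,y) -> (-y, x)
(-14.3,30) -> (-30, -14.3)

(-30, -14.3)


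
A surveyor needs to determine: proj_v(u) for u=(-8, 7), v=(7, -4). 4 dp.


u.v = -84, |v| = sqrt(65) = 8.0623
Scalar projection = u.v / |v| = -84 / sqrt(65) = -10.4189

-10.4189


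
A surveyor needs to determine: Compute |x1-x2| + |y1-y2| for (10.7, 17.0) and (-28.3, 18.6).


|10.7-(-28.3)| + |17-18.6| = 39 + 1.6 = 40.6

40.6


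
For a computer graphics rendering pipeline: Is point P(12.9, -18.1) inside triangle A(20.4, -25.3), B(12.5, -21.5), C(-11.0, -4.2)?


Cross products: AB x AP = -28.38, BC x BP = -86.82, CA x CP = 67.83
All same sign? no

No, outside


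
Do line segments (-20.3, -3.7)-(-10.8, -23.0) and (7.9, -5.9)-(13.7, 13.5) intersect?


Cross products: d1=559.84, d2=263.6, d3=523.36, d4=819.6
d1*d2 < 0 and d3*d4 < 0? no

No, they don't intersect


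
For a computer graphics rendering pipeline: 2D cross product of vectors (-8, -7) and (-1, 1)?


u x v = u_x*v_y - u_y*v_x = (-8)*1 - (-7)*(-1)
= (-8) - 7 = -15

-15


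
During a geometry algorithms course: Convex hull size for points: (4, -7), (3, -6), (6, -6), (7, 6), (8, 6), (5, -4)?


Convex hull vertices (CCW): (3, -6), (4, -7), (6, -6), (8, 6), (7, 6)
Count = 5

5


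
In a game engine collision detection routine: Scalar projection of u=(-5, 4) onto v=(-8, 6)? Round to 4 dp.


u.v = 64, |v| = sqrt(100) = 10
Scalar projection = u.v / |v| = 64 / sqrt(100) = 6.4

6.4


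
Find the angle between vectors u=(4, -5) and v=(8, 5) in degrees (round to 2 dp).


u.v = 7, |u| = sqrt(41) = 6.4031, |v| = sqrt(89) = 9.434
cos(theta) = u.v/(|u||v|) = 7/sqrt(3649) = 0.115881
theta = acos(0.115881) = 83.35 degrees

83.35 degrees


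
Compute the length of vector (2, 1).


|u| = sqrt(2^2 + 1^2) = sqrt(5) = 2.2361

2.2361


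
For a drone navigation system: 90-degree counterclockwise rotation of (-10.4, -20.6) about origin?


90° CCW: (x,y) -> (-y, x)
(-10.4,-20.6) -> (20.6, -10.4)

(20.6, -10.4)


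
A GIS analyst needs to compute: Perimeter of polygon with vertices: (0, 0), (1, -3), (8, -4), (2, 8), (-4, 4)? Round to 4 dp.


Sides: (0, 0)->(1, -3): sqrt(10) = 3.162278, (1, -3)->(8, -4): sqrt(50) = 7.071068, (8, -4)->(2, 8): sqrt(180) = 13.416408, (2, 8)->(-4, 4): sqrt(52) = 7.211103, (-4, 4)->(0, 0): sqrt(32) = 5.656854
Sum = 36.517711
Perimeter = 36.5177

36.5177


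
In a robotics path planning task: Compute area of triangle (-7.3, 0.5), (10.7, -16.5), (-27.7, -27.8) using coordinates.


Area = |x_A(y_B-y_C) + x_B(y_C-y_A) + x_C(y_A-y_B)|/2
= |(-82.49) + (-302.81) + (-470.9)|/2
= 856.2/2 = 428.1

428.1


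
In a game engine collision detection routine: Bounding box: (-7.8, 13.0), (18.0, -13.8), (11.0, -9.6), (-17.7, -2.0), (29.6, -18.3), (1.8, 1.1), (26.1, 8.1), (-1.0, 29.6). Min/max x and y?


x range: [-17.7, 29.6]
y range: [-18.3, 29.6]
Bounding box: (-17.7,-18.3) to (29.6,29.6)

(-17.7,-18.3) to (29.6,29.6)


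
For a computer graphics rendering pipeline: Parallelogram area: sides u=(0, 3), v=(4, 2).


|u x v| = |0*2 - 3*4|
= |0 - 12| = 12

12


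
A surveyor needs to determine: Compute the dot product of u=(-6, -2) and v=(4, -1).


u . v = u_x*v_x + u_y*v_y = (-6)*4 + (-2)*(-1)
= (-24) + 2 = -22

-22


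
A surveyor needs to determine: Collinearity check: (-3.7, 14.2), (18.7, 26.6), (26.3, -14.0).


Cross product: (18.7-(-3.7))*((-14)-14.2) - (26.6-14.2)*(26.3-(-3.7))
= -1003.68

No, not collinear


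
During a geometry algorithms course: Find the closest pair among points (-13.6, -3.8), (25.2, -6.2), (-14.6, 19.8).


d(P0,P1) = 38.8742, d(P0,P2) = 23.6212, d(P1,P2) = 47.5399
Closest: P0 and P2

Closest pair: (-13.6, -3.8) and (-14.6, 19.8), distance = 23.6212


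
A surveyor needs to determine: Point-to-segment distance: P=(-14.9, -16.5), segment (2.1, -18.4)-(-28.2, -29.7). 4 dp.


Project P onto AB: t = 0.472 (clamped to [0,1])
Closest point on segment: (-12.2022, -23.7338)
Distance: 7.7205

7.7205


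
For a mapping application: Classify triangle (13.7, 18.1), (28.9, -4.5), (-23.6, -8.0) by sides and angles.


Side lengths squared: AB^2=741.8, BC^2=2768.5, CA^2=2072.5
Sorted: [741.8, 2072.5, 2768.5]
By sides: Scalene, By angles: Acute

Scalene, Acute


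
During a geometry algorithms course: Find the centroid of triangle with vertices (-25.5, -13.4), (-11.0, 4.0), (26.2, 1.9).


Centroid = ((x_A+x_B+x_C)/3, (y_A+y_B+y_C)/3)
= (((-25.5)+(-11)+26.2)/3, ((-13.4)+4+1.9)/3)
= (-3.4333, -2.5)

(-3.4333, -2.5)
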